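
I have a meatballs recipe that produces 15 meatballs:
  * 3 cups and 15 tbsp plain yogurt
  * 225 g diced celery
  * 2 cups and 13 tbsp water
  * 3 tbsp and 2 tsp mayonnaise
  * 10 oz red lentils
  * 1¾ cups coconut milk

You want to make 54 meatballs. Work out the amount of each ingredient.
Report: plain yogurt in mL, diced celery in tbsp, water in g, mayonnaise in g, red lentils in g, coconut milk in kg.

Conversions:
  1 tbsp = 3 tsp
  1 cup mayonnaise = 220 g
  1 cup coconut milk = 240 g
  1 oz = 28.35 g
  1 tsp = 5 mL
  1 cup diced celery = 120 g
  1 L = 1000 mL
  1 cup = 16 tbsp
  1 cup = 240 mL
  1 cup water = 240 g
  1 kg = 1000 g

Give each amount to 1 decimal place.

Scaling factor: 54/15 = 18/5 = 3.6.
plain yogurt: (3 cup + 15 tbsp = 3.9375 cup) × 18/5 × 240 mL/cup = 3402.0 mL
diced celery: 225 g × 18/5 ÷ 120 g/cup × 16 tbsp/cup = 108.0 tbsp
water: (2 cup + 13 tbsp = 2.8125 cup) × 18/5 × 240 g/cup = 2430.0 g
mayonnaise: (3 tbsp + 2 tsp = 11/3 tbsp) × 18/5 ÷ 16 tbsp/cup × 220 g/cup = 181.5 g
red lentils: 10 oz × 18/5 × 28.35 g/oz = 1020.6 g
coconut milk: 1.75 cup × 18/5 × 240 g/cup ÷ 1000 g/kg ≈ 1.5 kg

plain yogurt: 3402.0 mL; diced celery: 108.0 tbsp; water: 2430.0 g; mayonnaise: 181.5 g; red lentils: 1020.6 g; coconut milk: 1.5 kg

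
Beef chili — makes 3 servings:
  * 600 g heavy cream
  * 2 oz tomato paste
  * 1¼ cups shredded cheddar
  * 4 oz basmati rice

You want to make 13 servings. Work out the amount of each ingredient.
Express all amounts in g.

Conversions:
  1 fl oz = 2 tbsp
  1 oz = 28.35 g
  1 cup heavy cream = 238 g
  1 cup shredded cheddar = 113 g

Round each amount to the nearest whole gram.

Scaling factor: 13/3.
heavy cream: 600 g × 13/3 = 2600 g
tomato paste: 2 oz × 13/3 × 28.35 g/oz ≈ 246 g
shredded cheddar: 1.25 cup × 13/3 × 113 g/cup ≈ 612 g
basmati rice: 4 oz × 13/3 × 28.35 g/oz ≈ 491 g

heavy cream: 2600 g; tomato paste: 246 g; shredded cheddar: 612 g; basmati rice: 491 g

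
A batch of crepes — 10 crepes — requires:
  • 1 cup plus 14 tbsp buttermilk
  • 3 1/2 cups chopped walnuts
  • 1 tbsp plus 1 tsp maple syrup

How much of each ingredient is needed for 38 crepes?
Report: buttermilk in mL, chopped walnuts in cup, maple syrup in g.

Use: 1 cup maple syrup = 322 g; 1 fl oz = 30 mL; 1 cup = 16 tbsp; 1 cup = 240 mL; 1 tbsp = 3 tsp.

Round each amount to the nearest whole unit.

buttermilk: 1710 mL; chopped walnuts: 13 cup; maple syrup: 102 g

Scaling factor: 38/10 = 19/5 = 3.8.
buttermilk: (1 cup + 14 tbsp = 1.875 cup) × 19/5 × 240 mL/cup = 1710 mL
chopped walnuts: 3.5 cup × 19/5 ≈ 13 cup
maple syrup: (1 tbsp + 1 tsp = 4/3 tbsp) × 19/5 ÷ 16 tbsp/cup × 322 g/cup ≈ 102 g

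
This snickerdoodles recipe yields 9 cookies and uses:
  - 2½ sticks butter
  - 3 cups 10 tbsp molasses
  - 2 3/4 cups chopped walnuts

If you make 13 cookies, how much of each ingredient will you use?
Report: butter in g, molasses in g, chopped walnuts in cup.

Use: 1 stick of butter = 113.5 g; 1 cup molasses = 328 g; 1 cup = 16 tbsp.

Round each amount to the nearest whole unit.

butter: 410 g; molasses: 1717 g; chopped walnuts: 4 cup

Scaling factor: 13/9.
butter: 2.5 stick × 13/9 × 113.5 g/stick ≈ 410 g
molasses: (3 cup + 10 tbsp = 3.625 cup) × 13/9 × 328 g/cup ≈ 1717 g
chopped walnuts: 2.75 cup × 13/9 ≈ 4 cup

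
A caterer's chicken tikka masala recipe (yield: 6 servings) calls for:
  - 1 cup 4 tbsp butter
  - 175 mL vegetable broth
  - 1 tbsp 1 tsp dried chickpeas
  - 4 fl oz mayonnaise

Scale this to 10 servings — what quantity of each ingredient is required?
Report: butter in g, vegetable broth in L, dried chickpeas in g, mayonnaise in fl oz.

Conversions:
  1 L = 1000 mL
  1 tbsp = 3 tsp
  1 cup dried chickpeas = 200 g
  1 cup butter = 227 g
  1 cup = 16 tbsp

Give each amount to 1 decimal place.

Scaling factor: 10/6 = 5/3.
butter: (1 cup + 4 tbsp = 1.25 cup) × 5/3 × 227 g/cup ≈ 472.9 g
vegetable broth: 175 mL × 5/3 ÷ 1000 mL/L ≈ 0.3 L
dried chickpeas: (1 tbsp + 1 tsp = 4/3 tbsp) × 5/3 ÷ 16 tbsp/cup × 200 g/cup ≈ 27.8 g
mayonnaise: 4 fl oz × 5/3 ≈ 6.7 fl oz

butter: 472.9 g; vegetable broth: 0.3 L; dried chickpeas: 27.8 g; mayonnaise: 6.7 fl oz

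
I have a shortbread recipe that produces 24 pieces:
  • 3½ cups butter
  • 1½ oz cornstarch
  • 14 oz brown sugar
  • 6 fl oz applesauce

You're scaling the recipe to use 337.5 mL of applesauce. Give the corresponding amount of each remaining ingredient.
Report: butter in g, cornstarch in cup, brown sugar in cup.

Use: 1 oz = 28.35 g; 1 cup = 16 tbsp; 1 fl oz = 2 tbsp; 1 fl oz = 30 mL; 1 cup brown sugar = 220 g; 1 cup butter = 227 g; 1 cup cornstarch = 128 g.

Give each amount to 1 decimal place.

butter: 1489.7 g; cornstarch: 0.6 cup; brown sugar: 3.4 cup

The original recipe has 180 mL of applesauce, so the scaling factor is 337.5 ÷ 180 = 15/8 = 1.875.
butter: 3.5 cup × 15/8 × 227 g/cup ≈ 1489.7 g
cornstarch: 1.5 oz × 15/8 × 28.35 g/oz ÷ 128 g/cup ≈ 0.6 cup
brown sugar: 14 oz × 15/8 × 28.35 g/oz ÷ 220 g/cup ≈ 3.4 cup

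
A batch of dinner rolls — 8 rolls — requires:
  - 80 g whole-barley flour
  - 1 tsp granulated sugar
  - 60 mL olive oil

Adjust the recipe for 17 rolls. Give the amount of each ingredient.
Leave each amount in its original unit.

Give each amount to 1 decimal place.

whole-barley flour: 170.0 g; granulated sugar: 2.1 tsp; olive oil: 127.5 mL

Scaling factor: 17/8 = 2.125.
whole-barley flour: 80 g × 17/8 = 170.0 g
granulated sugar: 1 tsp × 17/8 ≈ 2.1 tsp
olive oil: 60 mL × 17/8 = 127.5 mL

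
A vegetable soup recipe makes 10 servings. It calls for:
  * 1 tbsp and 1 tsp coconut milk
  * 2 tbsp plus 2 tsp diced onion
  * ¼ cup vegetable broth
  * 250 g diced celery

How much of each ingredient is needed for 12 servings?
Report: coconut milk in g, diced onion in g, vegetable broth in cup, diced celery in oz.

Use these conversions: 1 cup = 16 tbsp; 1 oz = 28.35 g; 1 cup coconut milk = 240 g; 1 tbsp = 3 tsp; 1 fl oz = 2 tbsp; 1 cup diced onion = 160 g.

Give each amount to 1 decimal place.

Scaling factor: 12/10 = 6/5 = 1.2.
coconut milk: (1 tbsp + 1 tsp = 4/3 tbsp) × 6/5 ÷ 16 tbsp/cup × 240 g/cup = 24.0 g
diced onion: (2 tbsp + 2 tsp = 8/3 tbsp) × 6/5 ÷ 16 tbsp/cup × 160 g/cup = 32.0 g
vegetable broth: 0.25 cup × 6/5 = 0.3 cup
diced celery: 250 g × 6/5 ÷ 28.35 g/oz ≈ 10.6 oz

coconut milk: 24.0 g; diced onion: 32.0 g; vegetable broth: 0.3 cup; diced celery: 10.6 oz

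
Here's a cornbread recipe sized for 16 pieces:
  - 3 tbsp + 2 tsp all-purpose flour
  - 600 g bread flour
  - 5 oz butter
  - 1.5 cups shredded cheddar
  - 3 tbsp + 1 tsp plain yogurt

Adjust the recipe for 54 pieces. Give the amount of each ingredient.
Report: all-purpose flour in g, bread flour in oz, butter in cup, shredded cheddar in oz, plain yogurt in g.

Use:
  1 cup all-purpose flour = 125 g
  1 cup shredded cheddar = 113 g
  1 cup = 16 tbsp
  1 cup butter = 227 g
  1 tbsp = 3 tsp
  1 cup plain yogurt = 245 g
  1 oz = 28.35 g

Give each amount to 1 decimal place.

all-purpose flour: 96.7 g; bread flour: 71.4 oz; butter: 2.1 cup; shredded cheddar: 20.2 oz; plain yogurt: 172.3 g

Scaling factor: 54/16 = 27/8 = 3.375.
all-purpose flour: (3 tbsp + 2 tsp = 11/3 tbsp) × 27/8 ÷ 16 tbsp/cup × 125 g/cup ≈ 96.7 g
bread flour: 600 g × 27/8 ÷ 28.35 g/oz ≈ 71.4 oz
butter: 5 oz × 27/8 × 28.35 g/oz ÷ 227 g/cup ≈ 2.1 cup
shredded cheddar: 1.5 cup × 27/8 × 113 g/cup ÷ 28.35 g/oz ≈ 20.2 oz
plain yogurt: (3 tbsp + 1 tsp = 10/3 tbsp) × 27/8 ÷ 16 tbsp/cup × 245 g/cup ≈ 172.3 g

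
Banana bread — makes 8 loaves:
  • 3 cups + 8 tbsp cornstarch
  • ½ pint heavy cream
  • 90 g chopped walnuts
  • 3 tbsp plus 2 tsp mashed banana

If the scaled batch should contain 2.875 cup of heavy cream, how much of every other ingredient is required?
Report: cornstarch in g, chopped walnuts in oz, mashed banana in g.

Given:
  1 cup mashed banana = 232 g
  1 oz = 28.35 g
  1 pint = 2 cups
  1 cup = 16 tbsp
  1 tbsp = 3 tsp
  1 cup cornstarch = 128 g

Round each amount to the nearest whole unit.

cornstarch: 1288 g; chopped walnuts: 9 oz; mashed banana: 153 g

The original recipe has 1 cup of heavy cream, so the scaling factor is 2.875 ÷ 1 = 23/8 = 2.875.
cornstarch: (3 cup + 8 tbsp = 3.5 cup) × 23/8 × 128 g/cup = 1288 g
chopped walnuts: 90 g × 23/8 ÷ 28.35 g/oz ≈ 9 oz
mashed banana: (3 tbsp + 2 tsp = 11/3 tbsp) × 23/8 ÷ 16 tbsp/cup × 232 g/cup ≈ 153 g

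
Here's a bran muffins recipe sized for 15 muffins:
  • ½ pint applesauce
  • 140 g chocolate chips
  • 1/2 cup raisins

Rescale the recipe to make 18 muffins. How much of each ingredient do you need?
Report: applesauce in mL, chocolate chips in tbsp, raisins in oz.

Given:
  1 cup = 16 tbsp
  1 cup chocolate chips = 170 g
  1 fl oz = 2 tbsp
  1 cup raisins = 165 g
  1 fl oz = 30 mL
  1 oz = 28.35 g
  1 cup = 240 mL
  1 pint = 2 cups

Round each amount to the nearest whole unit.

Scaling factor: 18/15 = 6/5 = 1.2.
applesauce: 0.5 pint × 6/5 × 2 cup/pint × 240 mL/cup = 288 mL
chocolate chips: 140 g × 6/5 ÷ 170 g/cup × 16 tbsp/cup ≈ 16 tbsp
raisins: 0.5 cup × 6/5 × 165 g/cup ÷ 28.35 g/oz ≈ 3 oz

applesauce: 288 mL; chocolate chips: 16 tbsp; raisins: 3 oz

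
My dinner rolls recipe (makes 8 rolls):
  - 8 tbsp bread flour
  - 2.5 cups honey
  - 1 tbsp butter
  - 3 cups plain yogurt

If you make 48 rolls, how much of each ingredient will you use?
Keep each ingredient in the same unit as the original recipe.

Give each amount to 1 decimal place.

bread flour: 48.0 tbsp; honey: 15.0 cup; butter: 6.0 tbsp; plain yogurt: 18.0 cup

Scaling factor: 48/8 = 6.
bread flour: 8 tbsp × 6 = 48.0 tbsp
honey: 2.5 cup × 6 = 15.0 cup
butter: 1 tbsp × 6 = 6.0 tbsp
plain yogurt: 3 cup × 6 = 18.0 cup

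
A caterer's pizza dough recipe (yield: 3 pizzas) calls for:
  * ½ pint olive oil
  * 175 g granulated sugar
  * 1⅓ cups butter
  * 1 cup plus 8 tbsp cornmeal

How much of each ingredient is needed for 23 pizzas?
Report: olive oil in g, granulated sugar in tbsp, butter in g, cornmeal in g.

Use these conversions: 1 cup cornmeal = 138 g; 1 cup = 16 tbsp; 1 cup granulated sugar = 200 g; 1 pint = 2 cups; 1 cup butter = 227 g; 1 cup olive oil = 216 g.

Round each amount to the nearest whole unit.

olive oil: 1656 g; granulated sugar: 107 tbsp; butter: 2320 g; cornmeal: 1587 g

Scaling factor: 23/3.
olive oil: 0.5 pint × 23/3 × 2 cup/pint × 216 g/cup = 1656 g
granulated sugar: 175 g × 23/3 ÷ 200 g/cup × 16 tbsp/cup ≈ 107 tbsp
butter: 4/3 cup × 23/3 × 227 g/cup ≈ 2320 g
cornmeal: (1 cup + 8 tbsp = 1.5 cup) × 23/3 × 138 g/cup = 1587 g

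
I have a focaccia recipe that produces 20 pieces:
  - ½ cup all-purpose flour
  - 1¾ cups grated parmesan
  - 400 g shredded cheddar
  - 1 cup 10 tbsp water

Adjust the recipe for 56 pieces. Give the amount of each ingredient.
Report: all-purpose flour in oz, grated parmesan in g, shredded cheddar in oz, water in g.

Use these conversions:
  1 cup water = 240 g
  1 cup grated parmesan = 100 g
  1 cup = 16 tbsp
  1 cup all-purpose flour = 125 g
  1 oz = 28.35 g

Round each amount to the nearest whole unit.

Scaling factor: 56/20 = 14/5 = 2.8.
all-purpose flour: 0.5 cup × 14/5 × 125 g/cup ÷ 28.35 g/oz ≈ 6 oz
grated parmesan: 1.75 cup × 14/5 × 100 g/cup = 490 g
shredded cheddar: 400 g × 14/5 ÷ 28.35 g/oz ≈ 40 oz
water: (1 cup + 10 tbsp = 1.625 cup) × 14/5 × 240 g/cup = 1092 g

all-purpose flour: 6 oz; grated parmesan: 490 g; shredded cheddar: 40 oz; water: 1092 g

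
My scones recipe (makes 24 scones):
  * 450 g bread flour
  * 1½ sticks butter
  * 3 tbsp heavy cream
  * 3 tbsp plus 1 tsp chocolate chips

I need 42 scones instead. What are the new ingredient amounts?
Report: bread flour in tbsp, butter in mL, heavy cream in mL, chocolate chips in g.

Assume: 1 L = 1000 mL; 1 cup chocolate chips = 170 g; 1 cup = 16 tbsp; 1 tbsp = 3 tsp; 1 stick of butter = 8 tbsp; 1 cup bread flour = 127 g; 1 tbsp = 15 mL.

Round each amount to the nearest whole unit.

bread flour: 99 tbsp; butter: 315 mL; heavy cream: 79 mL; chocolate chips: 62 g

Scaling factor: 42/24 = 7/4 = 1.75.
bread flour: 450 g × 7/4 ÷ 127 g/cup × 16 tbsp/cup ≈ 99 tbsp
butter: 1.5 stick × 7/4 × 8 tbsp/stick × 15 mL/tbsp = 315 mL
heavy cream: 3 tbsp × 7/4 × 15 mL/tbsp ≈ 79 mL
chocolate chips: (3 tbsp + 1 tsp = 10/3 tbsp) × 7/4 ÷ 16 tbsp/cup × 170 g/cup ≈ 62 g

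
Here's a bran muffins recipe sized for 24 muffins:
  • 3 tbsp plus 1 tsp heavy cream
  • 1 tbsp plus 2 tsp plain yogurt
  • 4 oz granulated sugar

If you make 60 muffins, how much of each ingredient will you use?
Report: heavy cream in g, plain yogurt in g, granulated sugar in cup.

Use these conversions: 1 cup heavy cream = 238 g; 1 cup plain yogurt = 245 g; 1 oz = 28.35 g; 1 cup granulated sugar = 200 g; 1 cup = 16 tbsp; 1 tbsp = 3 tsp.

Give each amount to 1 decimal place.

heavy cream: 124.0 g; plain yogurt: 63.8 g; granulated sugar: 1.4 cup

Scaling factor: 60/24 = 5/2 = 2.5.
heavy cream: (3 tbsp + 1 tsp = 10/3 tbsp) × 5/2 ÷ 16 tbsp/cup × 238 g/cup ≈ 124.0 g
plain yogurt: (1 tbsp + 2 tsp = 5/3 tbsp) × 5/2 ÷ 16 tbsp/cup × 245 g/cup ≈ 63.8 g
granulated sugar: 4 oz × 5/2 × 28.35 g/oz ÷ 200 g/cup ≈ 1.4 cup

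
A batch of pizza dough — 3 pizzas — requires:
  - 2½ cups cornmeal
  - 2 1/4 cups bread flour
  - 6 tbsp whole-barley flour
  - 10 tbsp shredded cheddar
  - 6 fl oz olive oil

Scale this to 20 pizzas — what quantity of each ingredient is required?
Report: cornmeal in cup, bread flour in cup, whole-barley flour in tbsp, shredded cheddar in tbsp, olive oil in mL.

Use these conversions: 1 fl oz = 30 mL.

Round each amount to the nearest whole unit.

Scaling factor: 20/3.
cornmeal: 2.5 cup × 20/3 ≈ 17 cup
bread flour: 2.25 cup × 20/3 = 15 cup
whole-barley flour: 6 tbsp × 20/3 = 40 tbsp
shredded cheddar: 10 tbsp × 20/3 ≈ 67 tbsp
olive oil: 6 fl oz × 20/3 × 30 mL/fl oz = 1200 mL

cornmeal: 17 cup; bread flour: 15 cup; whole-barley flour: 40 tbsp; shredded cheddar: 67 tbsp; olive oil: 1200 mL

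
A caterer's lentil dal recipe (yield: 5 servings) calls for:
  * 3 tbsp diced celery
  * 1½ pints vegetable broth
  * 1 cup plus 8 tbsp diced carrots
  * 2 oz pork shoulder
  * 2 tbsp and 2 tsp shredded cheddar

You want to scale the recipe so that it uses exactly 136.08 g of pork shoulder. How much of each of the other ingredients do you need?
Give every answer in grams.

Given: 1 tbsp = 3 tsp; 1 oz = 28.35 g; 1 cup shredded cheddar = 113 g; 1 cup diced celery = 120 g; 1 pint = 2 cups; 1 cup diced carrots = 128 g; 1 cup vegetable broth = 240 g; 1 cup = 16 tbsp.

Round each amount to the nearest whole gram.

The original recipe has 56.7 g of pork shoulder, so the scaling factor is 136.08 ÷ 56.7 = 12/5 = 2.4.
diced celery: 3 tbsp × 12/5 ÷ 16 tbsp/cup × 120 g/cup = 54 g
vegetable broth: 1.5 pint × 12/5 × 2 cup/pint × 240 g/cup = 1728 g
diced carrots: (1 cup + 8 tbsp = 1.5 cup) × 12/5 × 128 g/cup ≈ 461 g
shredded cheddar: (2 tbsp + 2 tsp = 8/3 tbsp) × 12/5 ÷ 16 tbsp/cup × 113 g/cup ≈ 45 g

diced celery: 54 g; vegetable broth: 1728 g; diced carrots: 461 g; shredded cheddar: 45 g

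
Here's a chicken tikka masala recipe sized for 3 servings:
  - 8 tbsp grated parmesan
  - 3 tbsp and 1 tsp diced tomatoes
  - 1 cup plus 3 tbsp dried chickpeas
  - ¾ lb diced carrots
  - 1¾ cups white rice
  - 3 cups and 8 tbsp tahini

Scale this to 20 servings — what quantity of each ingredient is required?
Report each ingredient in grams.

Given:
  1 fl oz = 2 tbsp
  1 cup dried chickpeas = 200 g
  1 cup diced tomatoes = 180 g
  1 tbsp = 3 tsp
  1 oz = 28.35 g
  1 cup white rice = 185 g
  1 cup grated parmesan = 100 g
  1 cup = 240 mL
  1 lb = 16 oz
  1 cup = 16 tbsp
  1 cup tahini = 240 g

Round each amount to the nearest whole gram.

grated parmesan: 333 g; diced tomatoes: 250 g; dried chickpeas: 1583 g; diced carrots: 2268 g; white rice: 2158 g; tahini: 5600 g

Scaling factor: 20/3.
grated parmesan: 8 tbsp × 20/3 ÷ 16 tbsp/cup × 100 g/cup ≈ 333 g
diced tomatoes: (3 tbsp + 1 tsp = 10/3 tbsp) × 20/3 ÷ 16 tbsp/cup × 180 g/cup = 250 g
dried chickpeas: (1 cup + 3 tbsp = 1.1875 cup) × 20/3 × 200 g/cup ≈ 1583 g
diced carrots: 0.75 lb × 20/3 × 16 oz/lb × 28.35 g/oz = 2268 g
white rice: 1.75 cup × 20/3 × 185 g/cup ≈ 2158 g
tahini: (3 cup + 8 tbsp = 3.5 cup) × 20/3 × 240 g/cup = 5600 g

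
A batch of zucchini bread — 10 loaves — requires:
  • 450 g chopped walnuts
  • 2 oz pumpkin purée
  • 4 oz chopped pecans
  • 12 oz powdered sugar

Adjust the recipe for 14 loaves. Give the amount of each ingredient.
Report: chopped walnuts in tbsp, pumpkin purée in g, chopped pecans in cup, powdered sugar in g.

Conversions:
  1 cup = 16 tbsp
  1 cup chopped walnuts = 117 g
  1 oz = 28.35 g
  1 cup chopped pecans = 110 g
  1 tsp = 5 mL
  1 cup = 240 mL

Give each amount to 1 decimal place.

Scaling factor: 14/10 = 7/5 = 1.4.
chopped walnuts: 450 g × 7/5 ÷ 117 g/cup × 16 tbsp/cup ≈ 86.2 tbsp
pumpkin purée: 2 oz × 7/5 × 28.35 g/oz ≈ 79.4 g
chopped pecans: 4 oz × 7/5 × 28.35 g/oz ÷ 110 g/cup ≈ 1.4 cup
powdered sugar: 12 oz × 7/5 × 28.35 g/oz ≈ 476.3 g

chopped walnuts: 86.2 tbsp; pumpkin purée: 79.4 g; chopped pecans: 1.4 cup; powdered sugar: 476.3 g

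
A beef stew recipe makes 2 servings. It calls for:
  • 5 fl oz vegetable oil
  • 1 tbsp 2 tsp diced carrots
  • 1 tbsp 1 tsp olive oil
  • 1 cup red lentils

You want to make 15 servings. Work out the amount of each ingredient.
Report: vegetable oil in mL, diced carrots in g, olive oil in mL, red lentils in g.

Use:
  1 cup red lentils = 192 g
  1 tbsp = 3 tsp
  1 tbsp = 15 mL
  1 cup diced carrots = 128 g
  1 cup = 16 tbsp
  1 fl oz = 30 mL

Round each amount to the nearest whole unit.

vegetable oil: 1125 mL; diced carrots: 100 g; olive oil: 150 mL; red lentils: 1440 g

Scaling factor: 15/2 = 7.5.
vegetable oil: 5 fl oz × 15/2 × 30 mL/fl oz = 1125 mL
diced carrots: (1 tbsp + 2 tsp = 5/3 tbsp) × 15/2 ÷ 16 tbsp/cup × 128 g/cup = 100 g
olive oil: (1 tbsp + 1 tsp = 4/3 tbsp) × 15/2 × 15 mL/tbsp = 150 mL
red lentils: 1 cup × 15/2 × 192 g/cup = 1440 g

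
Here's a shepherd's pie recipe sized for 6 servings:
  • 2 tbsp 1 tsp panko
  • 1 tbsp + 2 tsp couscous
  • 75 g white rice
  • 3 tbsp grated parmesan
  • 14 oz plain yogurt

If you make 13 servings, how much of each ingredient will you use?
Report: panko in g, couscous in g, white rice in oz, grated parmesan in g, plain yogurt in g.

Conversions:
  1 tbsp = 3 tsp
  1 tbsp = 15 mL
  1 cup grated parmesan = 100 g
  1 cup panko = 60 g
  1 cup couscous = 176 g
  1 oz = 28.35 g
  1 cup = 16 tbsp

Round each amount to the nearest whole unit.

Scaling factor: 13/6.
panko: (2 tbsp + 1 tsp = 7/3 tbsp) × 13/6 ÷ 16 tbsp/cup × 60 g/cup ≈ 19 g
couscous: (1 tbsp + 2 tsp = 5/3 tbsp) × 13/6 ÷ 16 tbsp/cup × 176 g/cup ≈ 40 g
white rice: 75 g × 13/6 ÷ 28.35 g/oz ≈ 6 oz
grated parmesan: 3 tbsp × 13/6 ÷ 16 tbsp/cup × 100 g/cup ≈ 41 g
plain yogurt: 14 oz × 13/6 × 28.35 g/oz ≈ 860 g

panko: 19 g; couscous: 40 g; white rice: 6 oz; grated parmesan: 41 g; plain yogurt: 860 g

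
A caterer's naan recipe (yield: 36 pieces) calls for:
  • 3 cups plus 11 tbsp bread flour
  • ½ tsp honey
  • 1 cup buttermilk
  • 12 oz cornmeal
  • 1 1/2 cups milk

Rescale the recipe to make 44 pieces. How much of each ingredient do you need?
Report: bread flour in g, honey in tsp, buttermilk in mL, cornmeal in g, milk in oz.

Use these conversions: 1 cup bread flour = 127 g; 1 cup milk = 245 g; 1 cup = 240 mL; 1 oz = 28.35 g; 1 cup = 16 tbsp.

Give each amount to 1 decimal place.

Scaling factor: 44/36 = 11/9.
bread flour: (3 cup + 11 tbsp = 3.6875 cup) × 11/9 × 127 g/cup ≈ 572.4 g
honey: 0.5 tsp × 11/9 ≈ 0.6 tsp
buttermilk: 1 cup × 11/9 × 240 mL/cup ≈ 293.3 mL
cornmeal: 12 oz × 11/9 × 28.35 g/oz = 415.8 g
milk: 1.5 cup × 11/9 × 245 g/cup ÷ 28.35 g/oz ≈ 15.8 oz

bread flour: 572.4 g; honey: 0.6 tsp; buttermilk: 293.3 mL; cornmeal: 415.8 g; milk: 15.8 oz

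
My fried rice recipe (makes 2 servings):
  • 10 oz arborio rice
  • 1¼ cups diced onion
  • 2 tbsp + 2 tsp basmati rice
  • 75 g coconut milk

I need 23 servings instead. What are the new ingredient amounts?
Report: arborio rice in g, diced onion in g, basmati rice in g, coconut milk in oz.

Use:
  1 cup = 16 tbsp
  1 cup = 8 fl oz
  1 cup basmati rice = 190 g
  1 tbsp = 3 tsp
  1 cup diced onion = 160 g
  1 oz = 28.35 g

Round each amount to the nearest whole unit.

arborio rice: 3260 g; diced onion: 2300 g; basmati rice: 364 g; coconut milk: 30 oz

Scaling factor: 23/2 = 11.5.
arborio rice: 10 oz × 23/2 × 28.35 g/oz ≈ 3260 g
diced onion: 1.25 cup × 23/2 × 160 g/cup = 2300 g
basmati rice: (2 tbsp + 2 tsp = 8/3 tbsp) × 23/2 ÷ 16 tbsp/cup × 190 g/cup ≈ 364 g
coconut milk: 75 g × 23/2 ÷ 28.35 g/oz ≈ 30 oz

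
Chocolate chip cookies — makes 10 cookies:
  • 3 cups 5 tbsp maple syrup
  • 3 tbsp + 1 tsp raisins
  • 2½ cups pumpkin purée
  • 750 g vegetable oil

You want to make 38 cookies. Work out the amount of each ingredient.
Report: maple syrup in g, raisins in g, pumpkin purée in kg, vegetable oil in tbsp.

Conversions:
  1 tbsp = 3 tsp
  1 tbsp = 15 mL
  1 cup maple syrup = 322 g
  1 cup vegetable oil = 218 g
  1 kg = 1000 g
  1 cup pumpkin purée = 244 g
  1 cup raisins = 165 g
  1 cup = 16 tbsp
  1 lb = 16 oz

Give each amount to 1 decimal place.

Scaling factor: 38/10 = 19/5 = 3.8.
maple syrup: (3 cup + 5 tbsp = 3.3125 cup) × 19/5 × 322 g/cup ≈ 4053.2 g
raisins: (3 tbsp + 1 tsp = 10/3 tbsp) × 19/5 ÷ 16 tbsp/cup × 165 g/cup ≈ 130.6 g
pumpkin purée: 2.5 cup × 19/5 × 244 g/cup ÷ 1000 g/kg ≈ 2.3 kg
vegetable oil: 750 g × 19/5 ÷ 218 g/cup × 16 tbsp/cup ≈ 209.2 tbsp

maple syrup: 4053.2 g; raisins: 130.6 g; pumpkin purée: 2.3 kg; vegetable oil: 209.2 tbsp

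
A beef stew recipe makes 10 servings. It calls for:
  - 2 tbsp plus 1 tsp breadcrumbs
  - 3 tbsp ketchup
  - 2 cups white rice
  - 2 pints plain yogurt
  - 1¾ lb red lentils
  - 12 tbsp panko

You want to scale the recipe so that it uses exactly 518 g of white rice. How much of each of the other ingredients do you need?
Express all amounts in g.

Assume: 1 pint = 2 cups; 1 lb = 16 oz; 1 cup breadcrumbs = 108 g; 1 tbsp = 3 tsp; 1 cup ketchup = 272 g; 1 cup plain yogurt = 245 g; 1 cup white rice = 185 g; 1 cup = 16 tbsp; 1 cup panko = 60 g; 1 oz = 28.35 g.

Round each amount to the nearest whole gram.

breadcrumbs: 22 g; ketchup: 71 g; plain yogurt: 1372 g; red lentils: 1111 g; panko: 63 g

The original recipe has 370 g of white rice, so the scaling factor is 518 ÷ 370 = 7/5 = 1.4.
breadcrumbs: (2 tbsp + 1 tsp = 7/3 tbsp) × 7/5 ÷ 16 tbsp/cup × 108 g/cup ≈ 22 g
ketchup: 3 tbsp × 7/5 ÷ 16 tbsp/cup × 272 g/cup ≈ 71 g
plain yogurt: 2 pint × 7/5 × 2 cup/pint × 245 g/cup = 1372 g
red lentils: 1.75 lb × 7/5 × 16 oz/lb × 28.35 g/oz ≈ 1111 g
panko: 12 tbsp × 7/5 ÷ 16 tbsp/cup × 60 g/cup = 63 g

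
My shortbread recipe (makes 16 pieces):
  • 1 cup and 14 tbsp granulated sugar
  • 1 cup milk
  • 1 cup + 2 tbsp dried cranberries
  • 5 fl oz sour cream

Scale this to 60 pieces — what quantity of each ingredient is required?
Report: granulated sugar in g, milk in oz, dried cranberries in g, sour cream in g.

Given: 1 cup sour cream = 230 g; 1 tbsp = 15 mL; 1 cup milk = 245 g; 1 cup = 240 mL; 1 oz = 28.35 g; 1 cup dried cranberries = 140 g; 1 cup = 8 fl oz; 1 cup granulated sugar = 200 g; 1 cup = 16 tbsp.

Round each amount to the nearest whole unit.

Scaling factor: 60/16 = 15/4 = 3.75.
granulated sugar: (1 cup + 14 tbsp = 1.875 cup) × 15/4 × 200 g/cup ≈ 1406 g
milk: 1 cup × 15/4 × 245 g/cup ÷ 28.35 g/oz ≈ 32 oz
dried cranberries: (1 cup + 2 tbsp = 1.125 cup) × 15/4 × 140 g/cup ≈ 591 g
sour cream: 5 fl oz × 15/4 ÷ 8 fl oz/cup × 230 g/cup ≈ 539 g

granulated sugar: 1406 g; milk: 32 oz; dried cranberries: 591 g; sour cream: 539 g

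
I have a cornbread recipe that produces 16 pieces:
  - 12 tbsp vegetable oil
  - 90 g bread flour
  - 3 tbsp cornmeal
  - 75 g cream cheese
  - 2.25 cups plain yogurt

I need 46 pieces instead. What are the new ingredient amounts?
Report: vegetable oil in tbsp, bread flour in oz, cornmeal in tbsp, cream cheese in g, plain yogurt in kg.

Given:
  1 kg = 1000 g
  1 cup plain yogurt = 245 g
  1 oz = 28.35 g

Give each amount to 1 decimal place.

vegetable oil: 34.5 tbsp; bread flour: 9.1 oz; cornmeal: 8.6 tbsp; cream cheese: 215.6 g; plain yogurt: 1.6 kg

Scaling factor: 46/16 = 23/8 = 2.875.
vegetable oil: 12 tbsp × 23/8 = 34.5 tbsp
bread flour: 90 g × 23/8 ÷ 28.35 g/oz ≈ 9.1 oz
cornmeal: 3 tbsp × 23/8 ≈ 8.6 tbsp
cream cheese: 75 g × 23/8 ≈ 215.6 g
plain yogurt: 2.25 cup × 23/8 × 245 g/cup ÷ 1000 g/kg ≈ 1.6 kg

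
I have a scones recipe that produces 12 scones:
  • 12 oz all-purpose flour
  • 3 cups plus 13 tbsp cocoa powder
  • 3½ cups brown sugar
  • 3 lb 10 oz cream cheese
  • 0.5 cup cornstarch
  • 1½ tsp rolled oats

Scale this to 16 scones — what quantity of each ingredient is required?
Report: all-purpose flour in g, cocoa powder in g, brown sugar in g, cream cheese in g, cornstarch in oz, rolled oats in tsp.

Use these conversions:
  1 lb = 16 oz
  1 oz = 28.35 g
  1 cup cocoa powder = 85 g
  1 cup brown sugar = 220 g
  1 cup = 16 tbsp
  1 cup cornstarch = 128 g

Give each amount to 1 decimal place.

Scaling factor: 16/12 = 4/3.
all-purpose flour: 12 oz × 4/3 × 28.35 g/oz = 453.6 g
cocoa powder: (3 cup + 13 tbsp = 3.8125 cup) × 4/3 × 85 g/cup ≈ 432.1 g
brown sugar: 3.5 cup × 4/3 × 220 g/cup ≈ 1026.7 g
cream cheese: (3 lb + 10 oz = 3.625 lb) × 4/3 × 16 oz/lb × 28.35 g/oz = 2192.4 g
cornstarch: 0.5 cup × 4/3 × 128 g/cup ÷ 28.35 g/oz ≈ 3.0 oz
rolled oats: 1.5 tsp × 4/3 = 2.0 tsp

all-purpose flour: 453.6 g; cocoa powder: 432.1 g; brown sugar: 1026.7 g; cream cheese: 2192.4 g; cornstarch: 3.0 oz; rolled oats: 2.0 tsp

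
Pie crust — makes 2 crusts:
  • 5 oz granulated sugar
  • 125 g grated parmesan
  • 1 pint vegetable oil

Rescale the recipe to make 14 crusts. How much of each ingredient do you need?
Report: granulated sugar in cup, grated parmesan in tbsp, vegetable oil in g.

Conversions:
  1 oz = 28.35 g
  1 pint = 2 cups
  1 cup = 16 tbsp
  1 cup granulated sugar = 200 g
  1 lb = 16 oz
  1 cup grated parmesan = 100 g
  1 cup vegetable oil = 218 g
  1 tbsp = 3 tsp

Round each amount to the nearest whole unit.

granulated sugar: 5 cup; grated parmesan: 140 tbsp; vegetable oil: 3052 g

Scaling factor: 14/2 = 7.
granulated sugar: 5 oz × 7 × 28.35 g/oz ÷ 200 g/cup ≈ 5 cup
grated parmesan: 125 g × 7 ÷ 100 g/cup × 16 tbsp/cup = 140 tbsp
vegetable oil: 1 pint × 7 × 2 cup/pint × 218 g/cup = 3052 g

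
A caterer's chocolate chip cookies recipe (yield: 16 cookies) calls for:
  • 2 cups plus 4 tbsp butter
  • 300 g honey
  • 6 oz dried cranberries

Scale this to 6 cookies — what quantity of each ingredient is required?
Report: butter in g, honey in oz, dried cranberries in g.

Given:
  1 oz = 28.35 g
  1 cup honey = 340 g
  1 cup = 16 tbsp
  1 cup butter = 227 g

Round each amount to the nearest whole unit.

butter: 192 g; honey: 4 oz; dried cranberries: 64 g

Scaling factor: 6/16 = 3/8 = 0.375.
butter: (2 cup + 4 tbsp = 2.25 cup) × 3/8 × 227 g/cup ≈ 192 g
honey: 300 g × 3/8 ÷ 28.35 g/oz ≈ 4 oz
dried cranberries: 6 oz × 3/8 × 28.35 g/oz ≈ 64 g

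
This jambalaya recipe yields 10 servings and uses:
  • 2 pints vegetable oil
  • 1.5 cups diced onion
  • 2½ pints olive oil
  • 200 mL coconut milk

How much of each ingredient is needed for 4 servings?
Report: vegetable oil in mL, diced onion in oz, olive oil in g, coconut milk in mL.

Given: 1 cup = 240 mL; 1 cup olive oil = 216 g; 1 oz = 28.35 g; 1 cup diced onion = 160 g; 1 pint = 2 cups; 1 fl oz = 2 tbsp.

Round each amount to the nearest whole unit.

Scaling factor: 4/10 = 2/5 = 0.4.
vegetable oil: 2 pint × 2/5 × 2 cup/pint × 240 mL/cup = 384 mL
diced onion: 1.5 cup × 2/5 × 160 g/cup ÷ 28.35 g/oz ≈ 3 oz
olive oil: 2.5 pint × 2/5 × 2 cup/pint × 216 g/cup = 432 g
coconut milk: 200 mL × 2/5 = 80 mL

vegetable oil: 384 mL; diced onion: 3 oz; olive oil: 432 g; coconut milk: 80 mL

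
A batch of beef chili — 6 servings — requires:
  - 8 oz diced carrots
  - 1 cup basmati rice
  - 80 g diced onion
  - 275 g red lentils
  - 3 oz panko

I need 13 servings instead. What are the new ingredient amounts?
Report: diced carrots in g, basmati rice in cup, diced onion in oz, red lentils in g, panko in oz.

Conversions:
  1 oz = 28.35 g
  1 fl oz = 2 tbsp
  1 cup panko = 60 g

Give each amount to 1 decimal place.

Scaling factor: 13/6.
diced carrots: 8 oz × 13/6 × 28.35 g/oz = 491.4 g
basmati rice: 1 cup × 13/6 ≈ 2.2 cup
diced onion: 80 g × 13/6 ÷ 28.35 g/oz ≈ 6.1 oz
red lentils: 275 g × 13/6 ≈ 595.8 g
panko: 3 oz × 13/6 = 6.5 oz

diced carrots: 491.4 g; basmati rice: 2.2 cup; diced onion: 6.1 oz; red lentils: 595.8 g; panko: 6.5 oz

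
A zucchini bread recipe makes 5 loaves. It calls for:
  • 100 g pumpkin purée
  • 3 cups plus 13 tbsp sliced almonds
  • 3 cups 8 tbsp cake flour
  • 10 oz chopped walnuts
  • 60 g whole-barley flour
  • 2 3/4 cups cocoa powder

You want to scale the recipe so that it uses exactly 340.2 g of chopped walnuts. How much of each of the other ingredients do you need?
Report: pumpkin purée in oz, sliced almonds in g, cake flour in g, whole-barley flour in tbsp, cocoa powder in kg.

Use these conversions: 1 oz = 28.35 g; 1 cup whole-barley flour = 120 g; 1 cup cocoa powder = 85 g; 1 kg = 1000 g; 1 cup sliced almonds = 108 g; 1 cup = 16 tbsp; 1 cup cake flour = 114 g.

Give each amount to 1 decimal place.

The original recipe has 283.5 g of chopped walnuts, so the scaling factor is 340.2 ÷ 283.5 = 6/5 = 1.2.
pumpkin purée: 100 g × 6/5 ÷ 28.35 g/oz ≈ 4.2 oz
sliced almonds: (3 cup + 13 tbsp = 3.8125 cup) × 6/5 × 108 g/cup = 494.1 g
cake flour: (3 cup + 8 tbsp = 3.5 cup) × 6/5 × 114 g/cup = 478.8 g
whole-barley flour: 60 g × 6/5 ÷ 120 g/cup × 16 tbsp/cup = 9.6 tbsp
cocoa powder: 2.75 cup × 6/5 × 85 g/cup ÷ 1000 g/kg ≈ 0.3 kg

pumpkin purée: 4.2 oz; sliced almonds: 494.1 g; cake flour: 478.8 g; whole-barley flour: 9.6 tbsp; cocoa powder: 0.3 kg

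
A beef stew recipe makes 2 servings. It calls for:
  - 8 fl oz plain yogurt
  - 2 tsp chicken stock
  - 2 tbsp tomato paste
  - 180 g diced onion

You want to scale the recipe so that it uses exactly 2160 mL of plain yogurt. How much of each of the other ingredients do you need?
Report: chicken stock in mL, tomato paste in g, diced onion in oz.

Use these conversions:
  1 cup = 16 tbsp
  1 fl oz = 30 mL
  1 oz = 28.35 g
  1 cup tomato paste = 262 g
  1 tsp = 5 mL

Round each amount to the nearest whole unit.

chicken stock: 90 mL; tomato paste: 295 g; diced onion: 57 oz

The original recipe has 240 mL of plain yogurt, so the scaling factor is 2160 ÷ 240 = 9.
chicken stock: 2 tsp × 9 × 5 mL/tsp = 90 mL
tomato paste: 2 tbsp × 9 ÷ 16 tbsp/cup × 262 g/cup ≈ 295 g
diced onion: 180 g × 9 ÷ 28.35 g/oz ≈ 57 oz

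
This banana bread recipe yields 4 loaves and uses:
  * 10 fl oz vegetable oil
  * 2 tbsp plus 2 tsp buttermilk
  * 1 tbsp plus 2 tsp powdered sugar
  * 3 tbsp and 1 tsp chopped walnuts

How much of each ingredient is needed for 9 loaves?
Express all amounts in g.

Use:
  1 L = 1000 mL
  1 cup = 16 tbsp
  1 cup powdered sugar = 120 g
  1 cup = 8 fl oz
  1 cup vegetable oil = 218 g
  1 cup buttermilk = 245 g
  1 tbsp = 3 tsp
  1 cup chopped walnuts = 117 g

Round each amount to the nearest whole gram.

Scaling factor: 9/4 = 2.25.
vegetable oil: 10 fl oz × 9/4 ÷ 8 fl oz/cup × 218 g/cup ≈ 613 g
buttermilk: (2 tbsp + 2 tsp = 8/3 tbsp) × 9/4 ÷ 16 tbsp/cup × 245 g/cup ≈ 92 g
powdered sugar: (1 tbsp + 2 tsp = 5/3 tbsp) × 9/4 ÷ 16 tbsp/cup × 120 g/cup ≈ 28 g
chopped walnuts: (3 tbsp + 1 tsp = 10/3 tbsp) × 9/4 ÷ 16 tbsp/cup × 117 g/cup ≈ 55 g

vegetable oil: 613 g; buttermilk: 92 g; powdered sugar: 28 g; chopped walnuts: 55 g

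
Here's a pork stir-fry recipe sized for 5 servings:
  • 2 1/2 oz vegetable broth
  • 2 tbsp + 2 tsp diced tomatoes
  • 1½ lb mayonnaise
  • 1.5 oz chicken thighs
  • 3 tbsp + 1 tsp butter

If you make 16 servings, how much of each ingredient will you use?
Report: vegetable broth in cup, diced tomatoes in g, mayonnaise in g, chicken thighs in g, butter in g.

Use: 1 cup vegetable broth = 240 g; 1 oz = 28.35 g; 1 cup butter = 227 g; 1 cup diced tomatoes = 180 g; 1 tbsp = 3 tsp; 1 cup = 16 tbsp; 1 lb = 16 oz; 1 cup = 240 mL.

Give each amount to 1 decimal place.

Scaling factor: 16/5 = 3.2.
vegetable broth: 2.5 oz × 16/5 × 28.35 g/oz ÷ 240 g/cup ≈ 0.9 cup
diced tomatoes: (2 tbsp + 2 tsp = 8/3 tbsp) × 16/5 ÷ 16 tbsp/cup × 180 g/cup = 96.0 g
mayonnaise: 1.5 lb × 16/5 × 16 oz/lb × 28.35 g/oz ≈ 2177.3 g
chicken thighs: 1.5 oz × 16/5 × 28.35 g/oz ≈ 136.1 g
butter: (3 tbsp + 1 tsp = 10/3 tbsp) × 16/5 ÷ 16 tbsp/cup × 227 g/cup ≈ 151.3 g

vegetable broth: 0.9 cup; diced tomatoes: 96.0 g; mayonnaise: 2177.3 g; chicken thighs: 136.1 g; butter: 151.3 g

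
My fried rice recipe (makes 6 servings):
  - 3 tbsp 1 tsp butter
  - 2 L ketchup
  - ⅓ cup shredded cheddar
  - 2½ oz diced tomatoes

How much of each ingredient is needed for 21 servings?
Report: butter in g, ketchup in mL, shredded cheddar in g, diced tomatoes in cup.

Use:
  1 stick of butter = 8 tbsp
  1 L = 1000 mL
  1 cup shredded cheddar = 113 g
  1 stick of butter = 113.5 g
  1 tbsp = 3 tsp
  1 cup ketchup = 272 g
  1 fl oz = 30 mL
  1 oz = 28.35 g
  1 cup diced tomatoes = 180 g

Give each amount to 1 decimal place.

Scaling factor: 21/6 = 7/2 = 3.5.
butter: (3 tbsp + 1 tsp = 10/3 tbsp) × 7/2 ÷ 8 tbsp/stick × 113.5 g/stick ≈ 165.5 g
ketchup: 2 L × 7/2 × 1000 mL/L = 7000.0 mL
shredded cheddar: 1/3 cup × 7/2 × 113 g/cup ≈ 131.8 g
diced tomatoes: 2.5 oz × 7/2 × 28.35 g/oz ÷ 180 g/cup ≈ 1.4 cup

butter: 165.5 g; ketchup: 7000.0 mL; shredded cheddar: 131.8 g; diced tomatoes: 1.4 cup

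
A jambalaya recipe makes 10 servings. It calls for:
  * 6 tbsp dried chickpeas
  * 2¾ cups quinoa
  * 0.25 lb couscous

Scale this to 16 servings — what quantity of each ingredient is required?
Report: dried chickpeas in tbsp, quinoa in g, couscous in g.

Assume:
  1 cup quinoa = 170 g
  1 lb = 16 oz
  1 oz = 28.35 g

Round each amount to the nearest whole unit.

dried chickpeas: 10 tbsp; quinoa: 748 g; couscous: 181 g

Scaling factor: 16/10 = 8/5 = 1.6.
dried chickpeas: 6 tbsp × 8/5 ≈ 10 tbsp
quinoa: 2.75 cup × 8/5 × 170 g/cup = 748 g
couscous: 0.25 lb × 8/5 × 16 oz/lb × 28.35 g/oz ≈ 181 g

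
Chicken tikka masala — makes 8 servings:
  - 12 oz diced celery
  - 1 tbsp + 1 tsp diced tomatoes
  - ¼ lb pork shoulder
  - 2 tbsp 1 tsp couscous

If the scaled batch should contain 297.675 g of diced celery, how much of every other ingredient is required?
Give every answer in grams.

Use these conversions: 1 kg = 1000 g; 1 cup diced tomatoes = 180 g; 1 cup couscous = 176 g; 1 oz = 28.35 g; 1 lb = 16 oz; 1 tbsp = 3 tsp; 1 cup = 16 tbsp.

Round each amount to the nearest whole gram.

diced tomatoes: 13 g; pork shoulder: 99 g; couscous: 22 g

The original recipe has 340.2 g of diced celery, so the scaling factor is 297.675 ÷ 340.2 = 7/8 = 0.875.
diced tomatoes: (1 tbsp + 1 tsp = 4/3 tbsp) × 7/8 ÷ 16 tbsp/cup × 180 g/cup ≈ 13 g
pork shoulder: 0.25 lb × 7/8 × 16 oz/lb × 28.35 g/oz ≈ 99 g
couscous: (2 tbsp + 1 tsp = 7/3 tbsp) × 7/8 ÷ 16 tbsp/cup × 176 g/cup ≈ 22 g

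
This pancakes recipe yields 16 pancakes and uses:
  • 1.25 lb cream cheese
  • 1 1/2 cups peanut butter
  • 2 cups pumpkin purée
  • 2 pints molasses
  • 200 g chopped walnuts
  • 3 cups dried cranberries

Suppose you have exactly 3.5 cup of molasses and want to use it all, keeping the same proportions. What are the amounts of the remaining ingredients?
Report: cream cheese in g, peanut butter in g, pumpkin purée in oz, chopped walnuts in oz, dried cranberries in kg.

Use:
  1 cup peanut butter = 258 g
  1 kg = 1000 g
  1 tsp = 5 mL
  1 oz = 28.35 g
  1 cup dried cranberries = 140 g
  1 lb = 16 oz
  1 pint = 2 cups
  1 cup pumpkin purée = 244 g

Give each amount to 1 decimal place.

The original recipe has 4 cup of molasses, so the scaling factor is 3.5 ÷ 4 = 7/8 = 0.875.
cream cheese: 1.25 lb × 7/8 × 16 oz/lb × 28.35 g/oz ≈ 496.1 g
peanut butter: 1.5 cup × 7/8 × 258 g/cup ≈ 338.6 g
pumpkin purée: 2 cup × 7/8 × 244 g/cup ÷ 28.35 g/oz ≈ 15.1 oz
chopped walnuts: 200 g × 7/8 ÷ 28.35 g/oz ≈ 6.2 oz
dried cranberries: 3 cup × 7/8 × 140 g/cup ÷ 1000 g/kg ≈ 0.4 kg

cream cheese: 496.1 g; peanut butter: 338.6 g; pumpkin purée: 15.1 oz; chopped walnuts: 6.2 oz; dried cranberries: 0.4 kg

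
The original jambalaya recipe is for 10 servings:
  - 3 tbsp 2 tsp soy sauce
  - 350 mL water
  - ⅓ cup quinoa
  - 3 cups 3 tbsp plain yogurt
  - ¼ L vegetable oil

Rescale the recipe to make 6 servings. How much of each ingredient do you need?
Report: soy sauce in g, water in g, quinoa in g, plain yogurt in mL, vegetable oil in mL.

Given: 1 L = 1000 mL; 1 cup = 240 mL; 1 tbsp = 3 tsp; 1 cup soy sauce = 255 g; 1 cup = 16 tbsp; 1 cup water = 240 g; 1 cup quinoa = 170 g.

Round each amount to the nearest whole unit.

soy sauce: 35 g; water: 210 g; quinoa: 34 g; plain yogurt: 459 mL; vegetable oil: 150 mL

Scaling factor: 6/10 = 3/5 = 0.6.
soy sauce: (3 tbsp + 2 tsp = 11/3 tbsp) × 3/5 ÷ 16 tbsp/cup × 255 g/cup ≈ 35 g
water: 350 mL × 3/5 ÷ 240 mL/cup × 240 g/cup = 210 g
quinoa: 1/3 cup × 3/5 × 170 g/cup = 34 g
plain yogurt: (3 cup + 3 tbsp = 3.1875 cup) × 3/5 × 240 mL/cup = 459 mL
vegetable oil: 0.25 L × 3/5 × 1000 mL/L = 150 mL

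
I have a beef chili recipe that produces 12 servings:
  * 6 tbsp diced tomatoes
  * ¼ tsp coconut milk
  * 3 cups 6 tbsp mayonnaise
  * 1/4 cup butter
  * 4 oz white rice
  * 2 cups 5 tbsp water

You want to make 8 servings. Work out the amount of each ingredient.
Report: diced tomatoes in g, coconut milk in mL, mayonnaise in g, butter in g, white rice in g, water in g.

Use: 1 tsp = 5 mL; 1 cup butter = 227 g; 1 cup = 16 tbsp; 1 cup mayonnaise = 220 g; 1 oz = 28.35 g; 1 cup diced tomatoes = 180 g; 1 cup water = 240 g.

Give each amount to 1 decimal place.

diced tomatoes: 45.0 g; coconut milk: 0.8 mL; mayonnaise: 495.0 g; butter: 37.8 g; white rice: 75.6 g; water: 370.0 g

Scaling factor: 8/12 = 2/3.
diced tomatoes: 6 tbsp × 2/3 ÷ 16 tbsp/cup × 180 g/cup = 45.0 g
coconut milk: 0.25 tsp × 2/3 × 5 mL/tsp ≈ 0.8 mL
mayonnaise: (3 cup + 6 tbsp = 3.375 cup) × 2/3 × 220 g/cup = 495.0 g
butter: 0.25 cup × 2/3 × 227 g/cup ≈ 37.8 g
white rice: 4 oz × 2/3 × 28.35 g/oz = 75.6 g
water: (2 cup + 5 tbsp = 2.3125 cup) × 2/3 × 240 g/cup = 370.0 g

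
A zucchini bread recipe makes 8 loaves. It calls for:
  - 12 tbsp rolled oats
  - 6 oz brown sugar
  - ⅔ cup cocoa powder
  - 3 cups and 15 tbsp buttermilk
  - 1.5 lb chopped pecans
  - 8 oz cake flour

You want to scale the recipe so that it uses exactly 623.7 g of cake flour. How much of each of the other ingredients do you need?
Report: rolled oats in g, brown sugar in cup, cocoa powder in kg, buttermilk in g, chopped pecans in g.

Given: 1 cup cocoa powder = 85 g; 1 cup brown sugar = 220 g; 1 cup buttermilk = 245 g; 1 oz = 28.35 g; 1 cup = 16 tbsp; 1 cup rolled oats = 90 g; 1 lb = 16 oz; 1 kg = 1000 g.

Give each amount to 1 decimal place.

The original recipe has 226.8 g of cake flour, so the scaling factor is 623.7 ÷ 226.8 = 11/4 = 2.75.
rolled oats: 12 tbsp × 11/4 ÷ 16 tbsp/cup × 90 g/cup ≈ 185.6 g
brown sugar: 6 oz × 11/4 × 28.35 g/oz ÷ 220 g/cup ≈ 2.1 cup
cocoa powder: 2/3 cup × 11/4 × 85 g/cup ÷ 1000 g/kg ≈ 0.2 kg
buttermilk: (3 cup + 15 tbsp = 3.9375 cup) × 11/4 × 245 g/cup ≈ 2652.9 g
chopped pecans: 1.5 lb × 11/4 × 16 oz/lb × 28.35 g/oz = 1871.1 g

rolled oats: 185.6 g; brown sugar: 2.1 cup; cocoa powder: 0.2 kg; buttermilk: 2652.9 g; chopped pecans: 1871.1 g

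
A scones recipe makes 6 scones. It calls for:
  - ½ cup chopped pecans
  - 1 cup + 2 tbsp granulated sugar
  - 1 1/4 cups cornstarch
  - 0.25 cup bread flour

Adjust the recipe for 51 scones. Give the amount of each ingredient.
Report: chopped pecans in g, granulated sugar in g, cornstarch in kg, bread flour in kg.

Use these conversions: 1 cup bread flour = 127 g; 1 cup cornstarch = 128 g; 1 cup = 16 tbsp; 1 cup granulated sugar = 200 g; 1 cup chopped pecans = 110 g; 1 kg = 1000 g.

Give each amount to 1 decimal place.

chopped pecans: 467.5 g; granulated sugar: 1912.5 g; cornstarch: 1.4 kg; bread flour: 0.3 kg

Scaling factor: 51/6 = 17/2 = 8.5.
chopped pecans: 0.5 cup × 17/2 × 110 g/cup = 467.5 g
granulated sugar: (1 cup + 2 tbsp = 1.125 cup) × 17/2 × 200 g/cup = 1912.5 g
cornstarch: 1.25 cup × 17/2 × 128 g/cup ÷ 1000 g/kg ≈ 1.4 kg
bread flour: 0.25 cup × 17/2 × 127 g/cup ÷ 1000 g/kg ≈ 0.3 kg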